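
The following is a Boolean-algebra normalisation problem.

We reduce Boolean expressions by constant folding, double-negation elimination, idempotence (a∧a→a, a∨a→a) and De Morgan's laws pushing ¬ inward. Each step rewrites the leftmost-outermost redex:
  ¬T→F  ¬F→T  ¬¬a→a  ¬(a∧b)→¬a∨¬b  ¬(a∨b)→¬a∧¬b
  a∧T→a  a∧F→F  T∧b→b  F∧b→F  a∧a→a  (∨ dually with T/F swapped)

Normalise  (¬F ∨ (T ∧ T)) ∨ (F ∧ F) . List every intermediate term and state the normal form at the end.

Answer: normal form = T  (in 3 steps)

Derivation:
  start: (¬F ∨ (T ∧ T)) ∨ (F ∧ F)
  [1] (T ∨ (T ∧ T)) ∨ (F ∧ F)
  [2] T ∨ (F ∧ F)
  [3] T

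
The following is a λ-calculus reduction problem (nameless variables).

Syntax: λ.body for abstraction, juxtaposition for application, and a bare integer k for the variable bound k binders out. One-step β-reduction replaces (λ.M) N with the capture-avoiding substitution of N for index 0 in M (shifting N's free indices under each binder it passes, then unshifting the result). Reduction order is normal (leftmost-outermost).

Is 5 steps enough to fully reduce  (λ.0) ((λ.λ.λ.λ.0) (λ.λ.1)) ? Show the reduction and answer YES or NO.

Answer: YES — reaches normal form λ.λ.λ.0 in 2 ≤ 5 steps

Working:
  start: (λ.0) ((λ.λ.λ.λ.0) (λ.λ.1))
  →1  (λ.λ.λ.λ.0) (λ.λ.1)
  →2  λ.λ.λ.0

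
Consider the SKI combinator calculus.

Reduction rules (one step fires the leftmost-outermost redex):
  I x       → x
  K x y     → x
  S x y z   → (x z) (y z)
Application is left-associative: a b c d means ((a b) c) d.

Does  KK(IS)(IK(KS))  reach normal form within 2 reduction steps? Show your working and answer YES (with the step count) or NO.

  start: KK(IS)(IK(KS))
  step 1: K(IK(KS))
  step 2: K(K(KS))

Answer: YES — reaches normal form K(K(KS)) in 2 ≤ 2 steps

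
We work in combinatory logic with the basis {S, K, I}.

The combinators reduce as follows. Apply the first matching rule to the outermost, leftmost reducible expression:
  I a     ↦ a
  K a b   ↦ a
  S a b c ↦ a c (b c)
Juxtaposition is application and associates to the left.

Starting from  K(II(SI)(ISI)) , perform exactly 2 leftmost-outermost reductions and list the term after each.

  start: K(II(SI)(ISI))
  →1  K(I(SI)(ISI))
  →2  K(SI(ISI))

Answer: after 2 steps: K(SI(ISI))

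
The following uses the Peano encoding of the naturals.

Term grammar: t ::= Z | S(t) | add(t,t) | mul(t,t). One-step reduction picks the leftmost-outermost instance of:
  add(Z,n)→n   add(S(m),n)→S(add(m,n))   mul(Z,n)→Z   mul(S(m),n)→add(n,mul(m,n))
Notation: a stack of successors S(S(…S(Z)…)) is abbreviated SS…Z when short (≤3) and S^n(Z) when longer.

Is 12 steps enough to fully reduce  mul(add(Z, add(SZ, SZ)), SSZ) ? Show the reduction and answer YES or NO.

  start: mul(add(Z, add(SZ, SZ)), SSZ)
  step 1: mul(add(SZ, SZ), SSZ)
  step 2: mul(S(add(Z, SZ)), SSZ)
  step 3: add(SSZ, mul(add(Z, SZ), SSZ))
  step 4: S(add(SZ, mul(add(Z, SZ), SSZ)))
  step 5: S(S(add(Z, mul(add(Z, SZ), SSZ))))
  step 6: S(S(mul(add(Z, SZ), SSZ)))
  step 7: S(S(mul(SZ, SSZ)))
  step 8: S(S(add(SSZ, mul(Z, SSZ))))
  step 9: S(S(S(add(SZ, mul(Z, SSZ)))))
  step 10: S(S(S(S(add(Z, mul(Z, SSZ))))))
  step 11: S(S(S(S(mul(Z, SSZ)))))
  step 12: S^4(Z)

Answer: YES — reaches normal form S^4(Z) in 12 ≤ 12 steps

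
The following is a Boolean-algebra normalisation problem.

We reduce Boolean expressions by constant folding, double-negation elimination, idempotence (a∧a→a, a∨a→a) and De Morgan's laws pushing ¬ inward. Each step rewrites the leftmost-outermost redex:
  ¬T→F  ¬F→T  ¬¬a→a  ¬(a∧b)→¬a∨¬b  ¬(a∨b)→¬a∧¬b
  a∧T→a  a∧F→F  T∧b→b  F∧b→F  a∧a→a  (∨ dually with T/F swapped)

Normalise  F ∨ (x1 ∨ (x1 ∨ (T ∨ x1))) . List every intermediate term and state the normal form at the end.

Answer: normal form = T  (in 4 steps)

Working:
  start: F ∨ (x1 ∨ (x1 ∨ (T ∨ x1)))
  step 1: x1 ∨ (x1 ∨ (T ∨ x1))
  step 2: x1 ∨ (x1 ∨ T)
  step 3: x1 ∨ T
  step 4: T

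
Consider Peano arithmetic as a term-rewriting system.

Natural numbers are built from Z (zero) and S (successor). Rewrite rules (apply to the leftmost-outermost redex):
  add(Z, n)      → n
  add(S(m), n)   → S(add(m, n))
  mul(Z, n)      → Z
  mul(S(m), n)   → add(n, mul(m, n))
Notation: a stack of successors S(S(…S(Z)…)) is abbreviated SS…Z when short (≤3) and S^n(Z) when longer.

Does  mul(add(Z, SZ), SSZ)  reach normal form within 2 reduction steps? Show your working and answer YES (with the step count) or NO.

Answer: NO — after 2 steps the term is add(SSZ, mul(Z, SSZ)), not yet normal

Working:
  start: mul(add(Z, SZ), SSZ)
  [1] mul(SZ, SSZ)
  [2] add(SSZ, mul(Z, SSZ))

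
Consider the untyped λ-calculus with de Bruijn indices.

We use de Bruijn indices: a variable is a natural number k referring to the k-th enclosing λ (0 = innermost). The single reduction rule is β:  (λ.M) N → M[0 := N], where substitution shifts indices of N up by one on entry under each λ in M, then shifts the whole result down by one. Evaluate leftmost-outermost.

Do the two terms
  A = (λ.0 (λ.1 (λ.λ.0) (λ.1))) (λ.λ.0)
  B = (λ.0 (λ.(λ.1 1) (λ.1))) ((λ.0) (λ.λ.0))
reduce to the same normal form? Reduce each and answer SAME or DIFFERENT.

Term A:
  start: (λ.0 (λ.1 (λ.λ.0) (λ.1))) (λ.λ.0)
  →1  (λ.λ.0) (λ.(λ.λ.0) (λ.λ.0) (λ.1))
  →2  λ.0

Term B:
  start: (λ.0 (λ.(λ.1 1) (λ.1))) ((λ.0) (λ.λ.0))
  →1  (λ.0) (λ.λ.0) (λ.(λ.1 1) (λ.1))
  →2  (λ.λ.0) (λ.(λ.1 1) (λ.1))
  →3  λ.0

Answer: SAME — A ⇓ λ.0, B ⇓ λ.0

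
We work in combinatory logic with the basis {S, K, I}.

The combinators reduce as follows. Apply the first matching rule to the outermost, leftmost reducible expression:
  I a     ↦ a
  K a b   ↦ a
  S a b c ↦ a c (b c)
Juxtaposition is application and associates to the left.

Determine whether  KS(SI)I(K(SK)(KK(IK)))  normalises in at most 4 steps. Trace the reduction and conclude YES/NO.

Answer: YES — reaches normal form SI(SK) in 2 ≤ 4 steps

Derivation:
  start: KS(SI)I(K(SK)(KK(IK)))
  step 1: SI(K(SK)(KK(IK)))
  step 2: SI(SK)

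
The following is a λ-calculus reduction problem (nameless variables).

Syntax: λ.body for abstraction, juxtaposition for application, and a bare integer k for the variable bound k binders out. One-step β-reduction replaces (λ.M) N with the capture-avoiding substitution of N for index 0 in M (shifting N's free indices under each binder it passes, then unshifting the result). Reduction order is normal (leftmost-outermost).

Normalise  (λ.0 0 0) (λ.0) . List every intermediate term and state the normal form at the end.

  start: (λ.0 0 0) (λ.0)
  [1] (λ.0) (λ.0) (λ.0)
  [2] (λ.0) (λ.0)
  [3] λ.0

Answer: normal form = λ.0  (in 3 steps)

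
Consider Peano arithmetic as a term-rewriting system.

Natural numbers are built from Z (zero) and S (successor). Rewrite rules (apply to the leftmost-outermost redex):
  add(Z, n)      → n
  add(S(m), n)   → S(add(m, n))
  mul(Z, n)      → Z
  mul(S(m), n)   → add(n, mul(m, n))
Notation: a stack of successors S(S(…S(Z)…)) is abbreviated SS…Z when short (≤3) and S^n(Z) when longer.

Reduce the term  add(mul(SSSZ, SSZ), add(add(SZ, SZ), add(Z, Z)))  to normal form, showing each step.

Answer: normal form = S^8(Z)  (in 26 steps)

Derivation:
  start: add(mul(SSSZ, SSZ), add(add(SZ, SZ), add(Z, Z)))
  →1  add(add(SSZ, mul(SSZ, SSZ)), add(add(SZ, SZ), add(Z, Z)))
  →2  add(S(add(SZ, mul(SSZ, SSZ))), add(add(SZ, SZ), add(Z, Z)))
  →3  S(add(add(SZ, mul(SSZ, SSZ)), add(add(SZ, SZ), add(Z, Z))))
  →4  S(add(S(add(Z, mul(SSZ, SSZ))), add(add(SZ, SZ), add(Z, Z))))
  →5  S(S(add(add(Z, mul(SSZ, SSZ)), add(add(SZ, SZ), add(Z, Z)))))
  →6  S(S(add(mul(SSZ, SSZ), add(add(SZ, SZ), add(Z, Z)))))
  →7  S(S(add(add(SSZ, mul(SZ, SSZ)), add(add(SZ, SZ), add(Z, Z)))))
  →8  S(S(add(S(add(SZ, mul(SZ, SSZ))), add(add(SZ, SZ), add(Z, Z)))))
  →9  S(S(S(add(add(SZ, mul(SZ, SSZ)), add(add(SZ, SZ), add(Z, Z))))))
  →10  S(S(S(add(S(add(Z, mul(SZ, SSZ))), add(add(SZ, SZ), add(Z, Z))))))
  →11  S(S(S(S(add(add(Z, mul(SZ, SSZ)), add(add(SZ, SZ), add(Z, Z)))))))
  →12  S(S(S(S(add(mul(SZ, SSZ), add(add(SZ, SZ), add(Z, Z)))))))
  →13  S(S(S(S(add(add(SSZ, mul(Z, SSZ)), add(add(SZ, SZ), add(Z, Z)))))))
  →14  S(S(S(S(add(S(add(SZ, mul(Z, SSZ))), add(add(SZ, SZ), add(Z, Z)))))))
  →15  S(S(S(S(S(add(add(SZ, mul(Z, SSZ)), add(add(SZ, SZ), add(Z, Z))))))))
  →16  S(S(S(S(S(add(S(add(Z, mul(Z, SSZ))), add(add(SZ, SZ), add(Z, Z))))))))
  →17  S(S(S(S(S(S(add(add(Z, mul(Z, SSZ)), add(add(SZ, SZ), add(Z, Z)))))))))
  →18  S(S(S(S(S(S(add(mul(Z, SSZ), add(add(SZ, SZ), add(Z, Z)))))))))
  →19  S(S(S(S(S(S(add(Z, add(add(SZ, SZ), add(Z, Z)))))))))
  →20  S(S(S(S(S(S(add(add(SZ, SZ), add(Z, Z))))))))
  →21  S(S(S(S(S(S(add(S(add(Z, SZ)), add(Z, Z))))))))
  →22  S(S(S(S(S(S(S(add(add(Z, SZ), add(Z, Z)))))))))
  →23  S(S(S(S(S(S(S(add(SZ, add(Z, Z)))))))))
  →24  S(S(S(S(S(S(S(S(add(Z, add(Z, Z))))))))))
  →25  S(S(S(S(S(S(S(S(add(Z, Z)))))))))
  →26  S^8(Z)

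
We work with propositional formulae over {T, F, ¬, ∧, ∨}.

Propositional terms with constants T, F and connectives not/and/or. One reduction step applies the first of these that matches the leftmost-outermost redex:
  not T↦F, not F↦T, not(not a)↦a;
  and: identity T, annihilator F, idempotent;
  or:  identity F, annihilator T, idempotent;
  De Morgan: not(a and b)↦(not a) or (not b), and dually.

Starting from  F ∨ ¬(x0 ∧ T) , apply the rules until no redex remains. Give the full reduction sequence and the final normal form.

  start: F ∨ ¬(x0 ∧ T)
  [1] ¬(x0 ∧ T)
  [2] ¬x0 ∨ ¬T
  [3] ¬x0 ∨ F
  [4] ¬x0

Answer: normal form = ¬x0  (in 4 steps)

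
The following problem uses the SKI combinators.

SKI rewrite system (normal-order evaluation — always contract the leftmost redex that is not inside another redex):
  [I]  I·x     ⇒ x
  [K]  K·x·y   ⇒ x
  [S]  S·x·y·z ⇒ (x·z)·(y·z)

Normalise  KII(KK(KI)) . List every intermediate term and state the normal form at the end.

Answer: normal form = K  (in 3 steps)

Derivation:
  start: KII(KK(KI))
  step 1: I(KK(KI))
  step 2: KK(KI)
  step 3: K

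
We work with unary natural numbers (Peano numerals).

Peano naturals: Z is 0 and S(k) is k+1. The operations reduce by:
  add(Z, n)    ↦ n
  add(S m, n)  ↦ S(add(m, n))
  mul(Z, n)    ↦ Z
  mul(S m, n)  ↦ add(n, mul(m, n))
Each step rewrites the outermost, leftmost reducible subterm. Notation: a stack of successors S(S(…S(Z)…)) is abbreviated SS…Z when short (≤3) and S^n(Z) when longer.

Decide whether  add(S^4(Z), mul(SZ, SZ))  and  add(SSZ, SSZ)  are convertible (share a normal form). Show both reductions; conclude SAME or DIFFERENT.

Term A:
  start: add(S^4(Z), mul(SZ, SZ))
  [1] S(add(SSSZ, mul(SZ, SZ)))
  [2] S(S(add(SSZ, mul(SZ, SZ))))
  [3] S(S(S(add(SZ, mul(SZ, SZ)))))
  [4] S(S(S(S(add(Z, mul(SZ, SZ))))))
  [5] S(S(S(S(mul(SZ, SZ)))))
  [6] S(S(S(S(add(SZ, mul(Z, SZ))))))
  [7] S(S(S(S(S(add(Z, mul(Z, SZ)))))))
  [8] S(S(S(S(S(mul(Z, SZ))))))
  [9] S^5(Z)

Term B:
  start: add(SSZ, SSZ)
  [1] S(add(SZ, SSZ))
  [2] S(S(add(Z, SSZ)))
  [3] S^4(Z)

Answer: DIFFERENT — A ⇓ S^5(Z), B ⇓ S^4(Z)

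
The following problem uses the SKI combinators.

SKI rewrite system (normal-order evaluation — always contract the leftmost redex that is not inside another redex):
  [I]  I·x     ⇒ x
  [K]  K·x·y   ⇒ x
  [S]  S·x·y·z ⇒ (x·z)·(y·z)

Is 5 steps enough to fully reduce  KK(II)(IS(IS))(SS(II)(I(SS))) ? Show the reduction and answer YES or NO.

Answer: YES — reaches normal form SS in 4 ≤ 5 steps

Derivation:
  start: KK(II)(IS(IS))(SS(II)(I(SS)))
  →1  K(IS(IS))(SS(II)(I(SS)))
  →2  IS(IS)
  →3  S(IS)
  →4  SS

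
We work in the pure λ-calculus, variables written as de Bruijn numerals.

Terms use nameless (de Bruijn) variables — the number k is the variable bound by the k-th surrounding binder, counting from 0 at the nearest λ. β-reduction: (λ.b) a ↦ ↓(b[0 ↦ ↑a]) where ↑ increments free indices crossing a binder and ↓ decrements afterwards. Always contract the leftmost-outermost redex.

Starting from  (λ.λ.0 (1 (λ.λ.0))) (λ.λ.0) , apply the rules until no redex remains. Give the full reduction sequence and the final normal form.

  start: (λ.λ.0 (1 (λ.λ.0))) (λ.λ.0)
  →1  λ.0 ((λ.λ.0) (λ.λ.0))
  →2  λ.0 (λ.0)

Answer: normal form = λ.0 (λ.0)  (in 2 steps)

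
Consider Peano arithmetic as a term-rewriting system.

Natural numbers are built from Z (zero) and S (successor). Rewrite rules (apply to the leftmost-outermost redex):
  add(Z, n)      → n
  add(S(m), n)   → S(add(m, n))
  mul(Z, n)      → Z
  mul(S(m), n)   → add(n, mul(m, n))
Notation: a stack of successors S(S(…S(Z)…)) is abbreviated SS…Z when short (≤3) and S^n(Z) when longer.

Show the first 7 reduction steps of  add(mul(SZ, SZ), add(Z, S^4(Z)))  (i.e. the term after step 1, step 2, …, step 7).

  start: add(mul(SZ, SZ), add(Z, S^4(Z)))
  →1  add(add(SZ, mul(Z, SZ)), add(Z, S^4(Z)))
  →2  add(S(add(Z, mul(Z, SZ))), add(Z, S^4(Z)))
  →3  S(add(add(Z, mul(Z, SZ)), add(Z, S^4(Z))))
  →4  S(add(mul(Z, SZ), add(Z, S^4(Z))))
  →5  S(add(Z, add(Z, S^4(Z))))
  →6  S(add(Z, S^4(Z)))
  →7  S^5(Z)

Answer: after 7 steps: S^5(Z)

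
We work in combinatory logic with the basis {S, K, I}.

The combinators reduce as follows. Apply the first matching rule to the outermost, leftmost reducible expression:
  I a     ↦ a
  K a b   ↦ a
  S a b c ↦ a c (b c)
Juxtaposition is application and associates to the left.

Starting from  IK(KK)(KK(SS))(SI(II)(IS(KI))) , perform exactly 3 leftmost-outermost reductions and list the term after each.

  start: IK(KK)(KK(SS))(SI(II)(IS(KI)))
  step 1: K(KK)(KK(SS))(SI(II)(IS(KI)))
  step 2: KK(SI(II)(IS(KI)))
  step 3: K

Answer: after 3 steps: K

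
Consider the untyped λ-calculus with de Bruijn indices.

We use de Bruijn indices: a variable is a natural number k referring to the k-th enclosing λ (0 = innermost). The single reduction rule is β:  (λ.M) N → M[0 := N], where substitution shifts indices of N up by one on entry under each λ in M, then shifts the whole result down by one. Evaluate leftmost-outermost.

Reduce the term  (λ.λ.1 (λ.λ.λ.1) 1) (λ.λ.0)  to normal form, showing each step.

  start: (λ.λ.1 (λ.λ.λ.1) 1) (λ.λ.0)
  [1] λ.(λ.λ.0) (λ.λ.λ.1) (λ.λ.0)
  [2] λ.(λ.0) (λ.λ.0)
  [3] λ.λ.λ.0

Answer: normal form = λ.λ.λ.0  (in 3 steps)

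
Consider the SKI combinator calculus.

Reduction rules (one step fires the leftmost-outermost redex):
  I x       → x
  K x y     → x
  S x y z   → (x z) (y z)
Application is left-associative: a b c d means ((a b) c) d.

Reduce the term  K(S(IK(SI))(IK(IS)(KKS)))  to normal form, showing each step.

  start: K(S(IK(SI))(IK(IS)(KKS)))
  →1  K(S(K(SI))(IK(IS)(KKS)))
  →2  K(S(K(SI))(K(IS)(KKS)))
  →3  K(S(K(SI))(IS))
  →4  K(S(K(SI))S)

Answer: normal form = K(S(K(SI))S)  (in 4 steps)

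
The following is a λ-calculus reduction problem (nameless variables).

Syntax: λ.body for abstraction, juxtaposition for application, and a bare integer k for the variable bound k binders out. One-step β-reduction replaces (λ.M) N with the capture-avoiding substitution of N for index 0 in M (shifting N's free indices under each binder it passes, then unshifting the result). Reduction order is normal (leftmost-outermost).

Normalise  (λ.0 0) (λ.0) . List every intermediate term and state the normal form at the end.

Answer: normal form = λ.0  (in 2 steps)

Derivation:
  start: (λ.0 0) (λ.0)
  →1  (λ.0) (λ.0)
  →2  λ.0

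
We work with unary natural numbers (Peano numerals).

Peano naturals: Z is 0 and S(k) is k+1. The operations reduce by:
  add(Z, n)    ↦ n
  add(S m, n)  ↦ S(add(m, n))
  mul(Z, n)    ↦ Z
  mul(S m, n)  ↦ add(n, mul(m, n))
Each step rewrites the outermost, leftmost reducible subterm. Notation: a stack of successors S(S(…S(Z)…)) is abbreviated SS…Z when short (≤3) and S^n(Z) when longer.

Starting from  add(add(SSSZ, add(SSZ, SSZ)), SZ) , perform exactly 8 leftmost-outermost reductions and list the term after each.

  start: add(add(SSSZ, add(SSZ, SSZ)), SZ)
  step 1: add(S(add(SSZ, add(SSZ, SSZ))), SZ)
  step 2: S(add(add(SSZ, add(SSZ, SSZ)), SZ))
  step 3: S(add(S(add(SZ, add(SSZ, SSZ))), SZ))
  step 4: S(S(add(add(SZ, add(SSZ, SSZ)), SZ)))
  step 5: S(S(add(S(add(Z, add(SSZ, SSZ))), SZ)))
  step 6: S(S(S(add(add(Z, add(SSZ, SSZ)), SZ))))
  step 7: S(S(S(add(add(SSZ, SSZ), SZ))))
  step 8: S(S(S(add(S(add(SZ, SSZ)), SZ))))

Answer: after 8 steps: S(S(S(add(S(add(SZ, SSZ)), SZ))))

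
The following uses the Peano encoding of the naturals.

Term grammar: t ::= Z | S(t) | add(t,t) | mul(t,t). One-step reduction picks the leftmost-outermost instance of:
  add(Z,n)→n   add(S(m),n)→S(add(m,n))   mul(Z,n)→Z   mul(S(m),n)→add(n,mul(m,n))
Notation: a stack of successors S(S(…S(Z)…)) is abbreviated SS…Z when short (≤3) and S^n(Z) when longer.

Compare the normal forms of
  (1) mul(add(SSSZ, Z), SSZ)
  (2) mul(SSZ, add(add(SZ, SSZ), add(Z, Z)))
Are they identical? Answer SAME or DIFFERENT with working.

Answer: SAME — A ⇓ S^6(Z), B ⇓ S^6(Z)

Working:
Term A:
  start: mul(add(SSSZ, Z), SSZ)
  step 1: mul(S(add(SSZ, Z)), SSZ)
  step 2: add(SSZ, mul(add(SSZ, Z), SSZ))
  step 3: S(add(SZ, mul(add(SSZ, Z), SSZ)))
  step 4: S(S(add(Z, mul(add(SSZ, Z), SSZ))))
  step 5: S(S(mul(add(SSZ, Z), SSZ)))
  step 6: S(S(mul(S(add(SZ, Z)), SSZ)))
  step 7: S(S(add(SSZ, mul(add(SZ, Z), SSZ))))
  step 8: S(S(S(add(SZ, mul(add(SZ, Z), SSZ)))))
  step 9: S(S(S(S(add(Z, mul(add(SZ, Z), SSZ))))))
  step 10: S(S(S(S(mul(add(SZ, Z), SSZ)))))
  step 11: S(S(S(S(mul(S(add(Z, Z)), SSZ)))))
  step 12: S(S(S(S(add(SSZ, mul(add(Z, Z), SSZ))))))
  step 13: S(S(S(S(S(add(SZ, mul(add(Z, Z), SSZ)))))))
  step 14: S(S(S(S(S(S(add(Z, mul(add(Z, Z), SSZ))))))))
  step 15: S(S(S(S(S(S(mul(add(Z, Z), SSZ)))))))
  step 16: S(S(S(S(S(S(mul(Z, SSZ)))))))
  step 17: S^6(Z)

Term B:
  start: mul(SSZ, add(add(SZ, SSZ), add(Z, Z)))
  step 1: add(add(add(SZ, SSZ), add(Z, Z)), mul(SZ, add(add(SZ, SSZ), add(Z, Z))))
  step 2: add(add(S(add(Z, SSZ)), add(Z, Z)), mul(SZ, add(add(SZ, SSZ), add(Z, Z))))
  step 3: add(S(add(add(Z, SSZ), add(Z, Z))), mul(SZ, add(add(SZ, SSZ), add(Z, Z))))
  step 4: S(add(add(add(Z, SSZ), add(Z, Z)), mul(SZ, add(add(SZ, SSZ), add(Z, Z)))))
  step 5: S(add(add(SSZ, add(Z, Z)), mul(SZ, add(add(SZ, SSZ), add(Z, Z)))))
  step 6: S(add(S(add(SZ, add(Z, Z))), mul(SZ, add(add(SZ, SSZ), add(Z, Z)))))
  step 7: S(S(add(add(SZ, add(Z, Z)), mul(SZ, add(add(SZ, SSZ), add(Z, Z))))))
  step 8: S(S(add(S(add(Z, add(Z, Z))), mul(SZ, add(add(SZ, SSZ), add(Z, Z))))))
  step 9: S(S(S(add(add(Z, add(Z, Z)), mul(SZ, add(add(SZ, SSZ), add(Z, Z)))))))
  step 10: S(S(S(add(add(Z, Z), mul(SZ, add(add(SZ, SSZ), add(Z, Z)))))))
  step 11: S(S(S(add(Z, mul(SZ, add(add(SZ, SSZ), add(Z, Z)))))))
  step 12: S(S(S(mul(SZ, add(add(SZ, SSZ), add(Z, Z))))))
  step 13: S(S(S(add(add(add(SZ, SSZ), add(Z, Z)), mul(Z, add(add(SZ, SSZ), add(Z, Z)))))))
  step 14: S(S(S(add(add(S(add(Z, SSZ)), add(Z, Z)), mul(Z, add(add(SZ, SSZ), add(Z, Z)))))))
  step 15: S(S(S(add(S(add(add(Z, SSZ), add(Z, Z))), mul(Z, add(add(SZ, SSZ), add(Z, Z)))))))
  step 16: S(S(S(S(add(add(add(Z, SSZ), add(Z, Z)), mul(Z, add(add(SZ, SSZ), add(Z, Z))))))))
  step 17: S(S(S(S(add(add(SSZ, add(Z, Z)), mul(Z, add(add(SZ, SSZ), add(Z, Z))))))))
  step 18: S(S(S(S(add(S(add(SZ, add(Z, Z))), mul(Z, add(add(SZ, SSZ), add(Z, Z))))))))
  step 19: S(S(S(S(S(add(add(SZ, add(Z, Z)), mul(Z, add(add(SZ, SSZ), add(Z, Z)))))))))
  step 20: S(S(S(S(S(add(S(add(Z, add(Z, Z))), mul(Z, add(add(SZ, SSZ), add(Z, Z)))))))))
  step 21: S(S(S(S(S(S(add(add(Z, add(Z, Z)), mul(Z, add(add(SZ, SSZ), add(Z, Z))))))))))
  step 22: S(S(S(S(S(S(add(add(Z, Z), mul(Z, add(add(SZ, SSZ), add(Z, Z))))))))))
  step 23: S(S(S(S(S(S(add(Z, mul(Z, add(add(SZ, SSZ), add(Z, Z))))))))))
  step 24: S(S(S(S(S(S(mul(Z, add(add(SZ, SSZ), add(Z, Z)))))))))
  step 25: S^6(Z)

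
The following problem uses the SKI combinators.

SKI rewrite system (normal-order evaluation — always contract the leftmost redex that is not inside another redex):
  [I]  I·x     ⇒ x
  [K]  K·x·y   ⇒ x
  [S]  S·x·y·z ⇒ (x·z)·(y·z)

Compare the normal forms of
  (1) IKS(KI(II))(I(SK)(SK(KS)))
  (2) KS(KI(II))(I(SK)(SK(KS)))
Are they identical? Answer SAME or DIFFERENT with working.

Answer: SAME — A ⇓ S(SK(SK(KS))), B ⇓ S(SK(SK(KS)))

Working:
Term A:
  start: IKS(KI(II))(I(SK)(SK(KS)))
  step 1: KS(KI(II))(I(SK)(SK(KS)))
  step 2: S(I(SK)(SK(KS)))
  step 3: S(SK(SK(KS)))

Term B:
  start: KS(KI(II))(I(SK)(SK(KS)))
  step 1: S(I(SK)(SK(KS)))
  step 2: S(SK(SK(KS)))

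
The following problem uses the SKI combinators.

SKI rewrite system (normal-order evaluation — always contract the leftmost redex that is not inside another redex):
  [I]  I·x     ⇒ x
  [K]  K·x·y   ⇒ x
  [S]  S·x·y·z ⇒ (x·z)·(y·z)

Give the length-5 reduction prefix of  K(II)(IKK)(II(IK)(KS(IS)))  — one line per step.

  start: K(II)(IKK)(II(IK)(KS(IS)))
  step 1: II(II(IK)(KS(IS)))
  step 2: I(II(IK)(KS(IS)))
  step 3: II(IK)(KS(IS))
  step 4: I(IK)(KS(IS))
  step 5: IK(KS(IS))

Answer: after 5 steps: IK(KS(IS))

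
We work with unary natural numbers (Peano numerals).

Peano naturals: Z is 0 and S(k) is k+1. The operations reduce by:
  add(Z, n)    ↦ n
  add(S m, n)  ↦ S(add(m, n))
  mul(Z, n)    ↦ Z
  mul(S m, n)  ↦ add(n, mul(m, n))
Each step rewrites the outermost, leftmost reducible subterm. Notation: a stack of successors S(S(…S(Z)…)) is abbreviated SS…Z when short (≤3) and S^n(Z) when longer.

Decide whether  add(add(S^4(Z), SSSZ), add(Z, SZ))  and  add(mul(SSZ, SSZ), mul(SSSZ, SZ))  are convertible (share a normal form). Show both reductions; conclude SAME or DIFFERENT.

Term A:
  start: add(add(S^4(Z), SSSZ), add(Z, SZ))
  step 1: add(S(add(SSSZ, SSSZ)), add(Z, SZ))
  step 2: S(add(add(SSSZ, SSSZ), add(Z, SZ)))
  step 3: S(add(S(add(SSZ, SSSZ)), add(Z, SZ)))
  step 4: S(S(add(add(SSZ, SSSZ), add(Z, SZ))))
  step 5: S(S(add(S(add(SZ, SSSZ)), add(Z, SZ))))
  step 6: S(S(S(add(add(SZ, SSSZ), add(Z, SZ)))))
  step 7: S(S(S(add(S(add(Z, SSSZ)), add(Z, SZ)))))
  step 8: S(S(S(S(add(add(Z, SSSZ), add(Z, SZ))))))
  step 9: S(S(S(S(add(SSSZ, add(Z, SZ))))))
  step 10: S(S(S(S(S(add(SSZ, add(Z, SZ)))))))
  step 11: S(S(S(S(S(S(add(SZ, add(Z, SZ))))))))
  step 12: S(S(S(S(S(S(S(add(Z, add(Z, SZ)))))))))
  step 13: S(S(S(S(S(S(S(add(Z, SZ))))))))
  step 14: S^8(Z)

Term B:
  start: add(mul(SSZ, SSZ), mul(SSSZ, SZ))
  step 1: add(add(SSZ, mul(SZ, SSZ)), mul(SSSZ, SZ))
  step 2: add(S(add(SZ, mul(SZ, SSZ))), mul(SSSZ, SZ))
  step 3: S(add(add(SZ, mul(SZ, SSZ)), mul(SSSZ, SZ)))
  step 4: S(add(S(add(Z, mul(SZ, SSZ))), mul(SSSZ, SZ)))
  step 5: S(S(add(add(Z, mul(SZ, SSZ)), mul(SSSZ, SZ))))
  step 6: S(S(add(mul(SZ, SSZ), mul(SSSZ, SZ))))
  step 7: S(S(add(add(SSZ, mul(Z, SSZ)), mul(SSSZ, SZ))))
  step 8: S(S(add(S(add(SZ, mul(Z, SSZ))), mul(SSSZ, SZ))))
  step 9: S(S(S(add(add(SZ, mul(Z, SSZ)), mul(SSSZ, SZ)))))
  step 10: S(S(S(add(S(add(Z, mul(Z, SSZ))), mul(SSSZ, SZ)))))
  step 11: S(S(S(S(add(add(Z, mul(Z, SSZ)), mul(SSSZ, SZ))))))
  step 12: S(S(S(S(add(mul(Z, SSZ), mul(SSSZ, SZ))))))
  step 13: S(S(S(S(add(Z, mul(SSSZ, SZ))))))
  step 14: S(S(S(S(mul(SSSZ, SZ)))))
  step 15: S(S(S(S(add(SZ, mul(SSZ, SZ))))))
  step 16: S(S(S(S(S(add(Z, mul(SSZ, SZ)))))))
  step 17: S(S(S(S(S(mul(SSZ, SZ))))))
  step 18: S(S(S(S(S(add(SZ, mul(SZ, SZ)))))))
  step 19: S(S(S(S(S(S(add(Z, mul(SZ, SZ))))))))
  step 20: S(S(S(S(S(S(mul(SZ, SZ)))))))
  step 21: S(S(S(S(S(S(add(SZ, mul(Z, SZ))))))))
  step 22: S(S(S(S(S(S(S(add(Z, mul(Z, SZ)))))))))
  step 23: S(S(S(S(S(S(S(mul(Z, SZ))))))))
  step 24: S^7(Z)

Answer: DIFFERENT — A ⇓ S^8(Z), B ⇓ S^7(Z)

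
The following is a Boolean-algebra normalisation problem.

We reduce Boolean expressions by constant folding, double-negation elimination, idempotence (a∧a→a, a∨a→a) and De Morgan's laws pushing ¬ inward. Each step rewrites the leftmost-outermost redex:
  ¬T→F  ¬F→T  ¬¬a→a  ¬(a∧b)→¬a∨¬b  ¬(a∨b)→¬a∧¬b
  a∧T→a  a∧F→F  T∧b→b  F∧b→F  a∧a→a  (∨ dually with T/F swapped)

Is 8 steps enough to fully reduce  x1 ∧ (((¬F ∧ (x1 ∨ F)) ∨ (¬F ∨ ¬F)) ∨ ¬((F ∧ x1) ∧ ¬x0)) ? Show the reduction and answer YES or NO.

  start: x1 ∧ (((¬F ∧ (x1 ∨ F)) ∨ (¬F ∨ ¬F)) ∨ ¬((F ∧ x1) ∧ ¬x0))
  →1  x1 ∧ (((T ∧ (x1 ∨ F)) ∨ (¬F ∨ ¬F)) ∨ ¬((F ∧ x1) ∧ ¬x0))
  →2  x1 ∧ (((x1 ∨ F) ∨ (¬F ∨ ¬F)) ∨ ¬((F ∧ x1) ∧ ¬x0))
  →3  x1 ∧ ((x1 ∨ (¬F ∨ ¬F)) ∨ ¬((F ∧ x1) ∧ ¬x0))
  →4  x1 ∧ ((x1 ∨ ¬F) ∨ ¬((F ∧ x1) ∧ ¬x0))
  →5  x1 ∧ ((x1 ∨ T) ∨ ¬((F ∧ x1) ∧ ¬x0))
  →6  x1 ∧ (T ∨ ¬((F ∧ x1) ∧ ¬x0))
  →7  x1 ∧ T
  →8  x1

Answer: YES — reaches normal form x1 in 8 ≤ 8 steps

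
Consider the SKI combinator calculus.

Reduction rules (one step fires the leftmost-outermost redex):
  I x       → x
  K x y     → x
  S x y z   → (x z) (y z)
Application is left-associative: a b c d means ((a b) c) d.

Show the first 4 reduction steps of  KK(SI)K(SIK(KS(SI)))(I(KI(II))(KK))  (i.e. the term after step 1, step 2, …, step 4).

  start: KK(SI)K(SIK(KS(SI)))(I(KI(II))(KK))
  [1] KK(SIK(KS(SI)))(I(KI(II))(KK))
  [2] K(I(KI(II))(KK))
  [3] K(KI(II)(KK))
  [4] K(I(KK))

Answer: after 4 steps: K(I(KK))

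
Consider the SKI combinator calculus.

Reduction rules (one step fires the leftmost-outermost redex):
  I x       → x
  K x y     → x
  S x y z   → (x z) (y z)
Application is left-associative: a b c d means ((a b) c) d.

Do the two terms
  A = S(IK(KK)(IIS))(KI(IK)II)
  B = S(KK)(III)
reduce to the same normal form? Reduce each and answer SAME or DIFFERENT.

Term A:
  start: S(IK(KK)(IIS))(KI(IK)II)
  →1  S(K(KK)(IIS))(KI(IK)II)
  →2  S(KK)(KI(IK)II)
  →3  S(KK)(III)
  →4  S(KK)(II)
  →5  S(KK)I

Term B:
  start: S(KK)(III)
  →1  S(KK)(II)
  →2  S(KK)I

Answer: SAME — A ⇓ S(KK)I, B ⇓ S(KK)I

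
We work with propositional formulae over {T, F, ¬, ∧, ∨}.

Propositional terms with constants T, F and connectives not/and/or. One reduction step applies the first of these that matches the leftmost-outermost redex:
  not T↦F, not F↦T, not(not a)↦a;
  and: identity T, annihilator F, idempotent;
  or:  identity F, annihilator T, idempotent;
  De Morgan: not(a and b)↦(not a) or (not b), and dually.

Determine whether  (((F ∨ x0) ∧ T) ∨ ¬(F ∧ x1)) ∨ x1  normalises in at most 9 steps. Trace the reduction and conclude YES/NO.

  start: (((F ∨ x0) ∧ T) ∨ ¬(F ∧ x1)) ∨ x1
  step 1: ((F ∨ x0) ∨ ¬(F ∧ x1)) ∨ x1
  step 2: (x0 ∨ ¬(F ∧ x1)) ∨ x1
  step 3: (x0 ∨ (¬F ∨ ¬x1)) ∨ x1
  step 4: (x0 ∨ (T ∨ ¬x1)) ∨ x1
  step 5: (x0 ∨ T) ∨ x1
  step 6: T ∨ x1
  step 7: T

Answer: YES — reaches normal form T in 7 ≤ 9 steps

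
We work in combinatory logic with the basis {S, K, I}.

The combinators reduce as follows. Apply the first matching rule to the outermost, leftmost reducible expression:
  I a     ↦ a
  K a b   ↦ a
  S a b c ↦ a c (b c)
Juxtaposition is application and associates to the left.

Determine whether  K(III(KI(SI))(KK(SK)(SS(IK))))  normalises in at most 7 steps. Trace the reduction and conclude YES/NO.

Answer: YES — reaches normal form K(K(SSK)) in 7 ≤ 7 steps

Reduction:
  start: K(III(KI(SI))(KK(SK)(SS(IK))))
  [1] K(II(KI(SI))(KK(SK)(SS(IK))))
  [2] K(I(KI(SI))(KK(SK)(SS(IK))))
  [3] K(KI(SI)(KK(SK)(SS(IK))))
  [4] K(I(KK(SK)(SS(IK))))
  [5] K(KK(SK)(SS(IK)))
  [6] K(K(SS(IK)))
  [7] K(K(SSK))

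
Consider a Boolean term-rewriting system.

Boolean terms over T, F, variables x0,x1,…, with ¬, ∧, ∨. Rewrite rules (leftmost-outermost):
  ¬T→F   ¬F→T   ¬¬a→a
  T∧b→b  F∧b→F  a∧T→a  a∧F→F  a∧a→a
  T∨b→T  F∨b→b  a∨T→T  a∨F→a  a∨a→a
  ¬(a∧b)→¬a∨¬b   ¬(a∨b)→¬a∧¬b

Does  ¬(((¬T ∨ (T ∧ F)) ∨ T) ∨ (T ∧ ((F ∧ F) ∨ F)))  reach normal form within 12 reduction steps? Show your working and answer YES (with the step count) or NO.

  start: ¬(((¬T ∨ (T ∧ F)) ∨ T) ∨ (T ∧ ((F ∧ F) ∨ F)))
  →1  ¬((¬T ∨ (T ∧ F)) ∨ T) ∧ ¬(T ∧ ((F ∧ F) ∨ F))
  →2  (¬(¬T ∨ (T ∧ F)) ∧ ¬T) ∧ ¬(T ∧ ((F ∧ F) ∨ F))
  →3  ((¬¬T ∧ ¬(T ∧ F)) ∧ ¬T) ∧ ¬(T ∧ ((F ∧ F) ∨ F))
  →4  ((T ∧ ¬(T ∧ F)) ∧ ¬T) ∧ ¬(T ∧ ((F ∧ F) ∨ F))
  →5  (¬(T ∧ F) ∧ ¬T) ∧ ¬(T ∧ ((F ∧ F) ∨ F))
  →6  ((¬T ∨ ¬F) ∧ ¬T) ∧ ¬(T ∧ ((F ∧ F) ∨ F))
  →7  ((F ∨ ¬F) ∧ ¬T) ∧ ¬(T ∧ ((F ∧ F) ∨ F))
  →8  (¬F ∧ ¬T) ∧ ¬(T ∧ ((F ∧ F) ∨ F))
  →9  (T ∧ ¬T) ∧ ¬(T ∧ ((F ∧ F) ∨ F))
  →10  ¬T ∧ ¬(T ∧ ((F ∧ F) ∨ F))
  →11  F ∧ ¬(T ∧ ((F ∧ F) ∨ F))
  →12  F

Answer: YES — reaches normal form F in 12 ≤ 12 steps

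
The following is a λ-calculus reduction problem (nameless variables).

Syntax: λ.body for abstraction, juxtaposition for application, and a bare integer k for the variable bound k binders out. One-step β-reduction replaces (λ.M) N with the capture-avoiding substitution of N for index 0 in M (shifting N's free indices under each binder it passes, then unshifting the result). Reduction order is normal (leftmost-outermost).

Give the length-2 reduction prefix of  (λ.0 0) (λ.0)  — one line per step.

Answer: after 2 steps: λ.0

Derivation:
  start: (λ.0 0) (λ.0)
  [1] (λ.0) (λ.0)
  [2] λ.0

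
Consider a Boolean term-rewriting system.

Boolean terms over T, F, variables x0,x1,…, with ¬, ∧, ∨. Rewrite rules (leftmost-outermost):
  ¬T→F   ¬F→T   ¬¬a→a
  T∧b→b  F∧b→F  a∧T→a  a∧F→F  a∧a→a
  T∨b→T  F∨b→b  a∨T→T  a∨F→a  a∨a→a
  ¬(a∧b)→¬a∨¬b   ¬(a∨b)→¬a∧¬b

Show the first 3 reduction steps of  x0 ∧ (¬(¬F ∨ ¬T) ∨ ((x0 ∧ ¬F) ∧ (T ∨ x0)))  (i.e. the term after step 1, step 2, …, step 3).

  start: x0 ∧ (¬(¬F ∨ ¬T) ∨ ((x0 ∧ ¬F) ∧ (T ∨ x0)))
  [1] x0 ∧ ((¬¬F ∧ ¬¬T) ∨ ((x0 ∧ ¬F) ∧ (T ∨ x0)))
  [2] x0 ∧ ((F ∧ ¬¬T) ∨ ((x0 ∧ ¬F) ∧ (T ∨ x0)))
  [3] x0 ∧ (F ∨ ((x0 ∧ ¬F) ∧ (T ∨ x0)))

Answer: after 3 steps: x0 ∧ (F ∨ ((x0 ∧ ¬F) ∧ (T ∨ x0)))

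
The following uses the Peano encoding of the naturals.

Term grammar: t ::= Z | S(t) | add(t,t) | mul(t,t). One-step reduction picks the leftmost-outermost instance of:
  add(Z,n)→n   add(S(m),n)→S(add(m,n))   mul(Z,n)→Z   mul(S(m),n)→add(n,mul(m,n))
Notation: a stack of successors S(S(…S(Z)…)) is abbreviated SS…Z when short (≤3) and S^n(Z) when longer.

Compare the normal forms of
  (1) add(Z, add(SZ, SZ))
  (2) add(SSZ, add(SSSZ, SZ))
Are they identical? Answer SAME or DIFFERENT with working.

Answer: DIFFERENT — A ⇓ SSZ, B ⇓ S^6(Z)

Derivation:
Term A:
  start: add(Z, add(SZ, SZ))
  [1] add(SZ, SZ)
  [2] S(add(Z, SZ))
  [3] SSZ

Term B:
  start: add(SSZ, add(SSSZ, SZ))
  [1] S(add(SZ, add(SSSZ, SZ)))
  [2] S(S(add(Z, add(SSSZ, SZ))))
  [3] S(S(add(SSSZ, SZ)))
  [4] S(S(S(add(SSZ, SZ))))
  [5] S(S(S(S(add(SZ, SZ)))))
  [6] S(S(S(S(S(add(Z, SZ))))))
  [7] S^6(Z)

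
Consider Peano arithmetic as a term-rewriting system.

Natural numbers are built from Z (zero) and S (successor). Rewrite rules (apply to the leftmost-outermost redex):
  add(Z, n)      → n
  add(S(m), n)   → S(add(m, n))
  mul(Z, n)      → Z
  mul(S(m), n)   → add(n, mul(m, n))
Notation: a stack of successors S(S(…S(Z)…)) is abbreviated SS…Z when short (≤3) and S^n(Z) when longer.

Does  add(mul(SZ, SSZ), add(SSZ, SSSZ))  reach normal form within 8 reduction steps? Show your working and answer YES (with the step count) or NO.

  start: add(mul(SZ, SSZ), add(SSZ, SSSZ))
  [1] add(add(SSZ, mul(Z, SSZ)), add(SSZ, SSSZ))
  [2] add(S(add(SZ, mul(Z, SSZ))), add(SSZ, SSSZ))
  [3] S(add(add(SZ, mul(Z, SSZ)), add(SSZ, SSSZ)))
  [4] S(add(S(add(Z, mul(Z, SSZ))), add(SSZ, SSSZ)))
  [5] S(S(add(add(Z, mul(Z, SSZ)), add(SSZ, SSSZ))))
  [6] S(S(add(mul(Z, SSZ), add(SSZ, SSSZ))))
  [7] S(S(add(Z, add(SSZ, SSSZ))))
  [8] S(S(add(SSZ, SSSZ)))

Answer: NO — after 8 steps the term is S(S(add(SSZ, SSSZ))), not yet normal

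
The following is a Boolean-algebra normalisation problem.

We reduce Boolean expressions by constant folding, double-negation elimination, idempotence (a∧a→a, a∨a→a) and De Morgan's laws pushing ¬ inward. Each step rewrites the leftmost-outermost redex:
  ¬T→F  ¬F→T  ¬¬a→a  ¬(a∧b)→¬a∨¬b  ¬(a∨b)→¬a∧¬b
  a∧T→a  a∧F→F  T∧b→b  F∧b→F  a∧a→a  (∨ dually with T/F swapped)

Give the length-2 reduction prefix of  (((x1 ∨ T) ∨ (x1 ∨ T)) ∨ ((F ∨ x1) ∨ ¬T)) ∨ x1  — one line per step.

Answer: after 2 steps: (T ∨ ((F ∨ x1) ∨ ¬T)) ∨ x1

Derivation:
  start: (((x1 ∨ T) ∨ (x1 ∨ T)) ∨ ((F ∨ x1) ∨ ¬T)) ∨ x1
  →1  ((x1 ∨ T) ∨ ((F ∨ x1) ∨ ¬T)) ∨ x1
  →2  (T ∨ ((F ∨ x1) ∨ ¬T)) ∨ x1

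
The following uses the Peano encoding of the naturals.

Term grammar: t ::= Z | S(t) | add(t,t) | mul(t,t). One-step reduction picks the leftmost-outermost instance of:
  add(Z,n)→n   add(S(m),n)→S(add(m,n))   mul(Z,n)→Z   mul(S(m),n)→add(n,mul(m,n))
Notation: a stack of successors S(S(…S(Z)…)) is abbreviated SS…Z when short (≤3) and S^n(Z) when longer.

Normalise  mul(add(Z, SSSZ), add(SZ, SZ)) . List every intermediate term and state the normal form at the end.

  start: mul(add(Z, SSSZ), add(SZ, SZ))
  step 1: mul(SSSZ, add(SZ, SZ))
  step 2: add(add(SZ, SZ), mul(SSZ, add(SZ, SZ)))
  step 3: add(S(add(Z, SZ)), mul(SSZ, add(SZ, SZ)))
  step 4: S(add(add(Z, SZ), mul(SSZ, add(SZ, SZ))))
  step 5: S(add(SZ, mul(SSZ, add(SZ, SZ))))
  step 6: S(S(add(Z, mul(SSZ, add(SZ, SZ)))))
  step 7: S(S(mul(SSZ, add(SZ, SZ))))
  step 8: S(S(add(add(SZ, SZ), mul(SZ, add(SZ, SZ)))))
  step 9: S(S(add(S(add(Z, SZ)), mul(SZ, add(SZ, SZ)))))
  step 10: S(S(S(add(add(Z, SZ), mul(SZ, add(SZ, SZ))))))
  step 11: S(S(S(add(SZ, mul(SZ, add(SZ, SZ))))))
  step 12: S(S(S(S(add(Z, mul(SZ, add(SZ, SZ)))))))
  step 13: S(S(S(S(mul(SZ, add(SZ, SZ))))))
  step 14: S(S(S(S(add(add(SZ, SZ), mul(Z, add(SZ, SZ)))))))
  step 15: S(S(S(S(add(S(add(Z, SZ)), mul(Z, add(SZ, SZ)))))))
  step 16: S(S(S(S(S(add(add(Z, SZ), mul(Z, add(SZ, SZ))))))))
  step 17: S(S(S(S(S(add(SZ, mul(Z, add(SZ, SZ))))))))
  step 18: S(S(S(S(S(S(add(Z, mul(Z, add(SZ, SZ)))))))))
  step 19: S(S(S(S(S(S(mul(Z, add(SZ, SZ))))))))
  step 20: S^6(Z)

Answer: normal form = S^6(Z)  (in 20 steps)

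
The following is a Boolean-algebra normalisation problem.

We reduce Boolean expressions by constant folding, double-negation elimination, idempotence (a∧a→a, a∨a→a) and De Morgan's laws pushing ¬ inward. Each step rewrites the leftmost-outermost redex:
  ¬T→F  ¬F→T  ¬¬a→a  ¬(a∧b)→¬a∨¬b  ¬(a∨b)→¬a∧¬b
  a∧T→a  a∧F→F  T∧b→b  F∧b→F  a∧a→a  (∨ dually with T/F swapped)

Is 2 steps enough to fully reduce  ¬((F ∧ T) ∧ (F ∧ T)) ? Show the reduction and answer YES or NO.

Answer: NO — after 2 steps the term is ¬(F ∧ T), not yet normal

Working:
  start: ¬((F ∧ T) ∧ (F ∧ T))
  step 1: ¬(F ∧ T) ∨ ¬(F ∧ T)
  step 2: ¬(F ∧ T)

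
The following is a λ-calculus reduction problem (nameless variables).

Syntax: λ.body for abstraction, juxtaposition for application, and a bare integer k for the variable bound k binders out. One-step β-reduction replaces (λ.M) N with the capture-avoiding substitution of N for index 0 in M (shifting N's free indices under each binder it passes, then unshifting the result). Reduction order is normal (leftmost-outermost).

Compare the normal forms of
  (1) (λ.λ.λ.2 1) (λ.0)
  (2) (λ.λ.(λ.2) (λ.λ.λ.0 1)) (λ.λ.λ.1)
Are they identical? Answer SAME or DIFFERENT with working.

Term A:
  start: (λ.λ.λ.2 1) (λ.0)
  step 1: λ.λ.(λ.0) 1
  step 2: λ.λ.1

Term B:
  start: (λ.λ.(λ.2) (λ.λ.λ.0 1)) (λ.λ.λ.1)
  step 1: λ.(λ.λ.λ.λ.1) (λ.λ.λ.0 1)
  step 2: λ.λ.λ.λ.1

Answer: DIFFERENT — A ⇓ λ.λ.1, B ⇓ λ.λ.λ.λ.1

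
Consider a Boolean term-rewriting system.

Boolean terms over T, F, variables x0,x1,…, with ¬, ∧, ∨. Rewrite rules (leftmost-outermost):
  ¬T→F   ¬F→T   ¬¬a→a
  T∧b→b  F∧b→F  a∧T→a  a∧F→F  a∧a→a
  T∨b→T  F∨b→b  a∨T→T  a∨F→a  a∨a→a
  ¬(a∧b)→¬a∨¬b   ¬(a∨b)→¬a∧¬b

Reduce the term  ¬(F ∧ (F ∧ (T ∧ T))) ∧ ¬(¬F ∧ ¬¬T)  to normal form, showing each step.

Answer: normal form = F  (in 9 steps)

Derivation:
  start: ¬(F ∧ (F ∧ (T ∧ T))) ∧ ¬(¬F ∧ ¬¬T)
  →1  (¬F ∨ ¬(F ∧ (T ∧ T))) ∧ ¬(¬F ∧ ¬¬T)
  →2  (T ∨ ¬(F ∧ (T ∧ T))) ∧ ¬(¬F ∧ ¬¬T)
  →3  T ∧ ¬(¬F ∧ ¬¬T)
  →4  ¬(¬F ∧ ¬¬T)
  →5  ¬¬F ∨ ¬¬¬T
  →6  F ∨ ¬¬¬T
  →7  ¬¬¬T
  →8  ¬T
  →9  F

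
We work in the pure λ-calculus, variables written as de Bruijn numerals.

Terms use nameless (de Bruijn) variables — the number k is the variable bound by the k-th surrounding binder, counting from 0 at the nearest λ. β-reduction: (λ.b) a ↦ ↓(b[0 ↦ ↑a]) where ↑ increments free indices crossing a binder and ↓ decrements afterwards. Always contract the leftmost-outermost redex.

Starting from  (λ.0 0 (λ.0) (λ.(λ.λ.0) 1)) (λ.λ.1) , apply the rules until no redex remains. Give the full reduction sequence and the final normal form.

Answer: normal form = λ.λ.λ.0  (in 5 steps)

Working:
  start: (λ.0 0 (λ.0) (λ.(λ.λ.0) 1)) (λ.λ.1)
  [1] (λ.λ.1) (λ.λ.1) (λ.0) (λ.(λ.λ.0) (λ.λ.1))
  [2] (λ.λ.λ.1) (λ.0) (λ.(λ.λ.0) (λ.λ.1))
  [3] (λ.λ.1) (λ.(λ.λ.0) (λ.λ.1))
  [4] λ.λ.(λ.λ.0) (λ.λ.1)
  [5] λ.λ.λ.0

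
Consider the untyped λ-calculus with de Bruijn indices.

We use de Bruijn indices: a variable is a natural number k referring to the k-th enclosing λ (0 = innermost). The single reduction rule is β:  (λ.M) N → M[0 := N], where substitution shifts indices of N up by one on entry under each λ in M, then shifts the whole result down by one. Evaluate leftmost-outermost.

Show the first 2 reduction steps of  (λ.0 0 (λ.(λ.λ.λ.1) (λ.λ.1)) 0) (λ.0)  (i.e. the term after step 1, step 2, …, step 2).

  start: (λ.0 0 (λ.(λ.λ.λ.1) (λ.λ.1)) 0) (λ.0)
  step 1: (λ.0) (λ.0) (λ.(λ.λ.λ.1) (λ.λ.1)) (λ.0)
  step 2: (λ.0) (λ.(λ.λ.λ.1) (λ.λ.1)) (λ.0)

Answer: after 2 steps: (λ.0) (λ.(λ.λ.λ.1) (λ.λ.1)) (λ.0)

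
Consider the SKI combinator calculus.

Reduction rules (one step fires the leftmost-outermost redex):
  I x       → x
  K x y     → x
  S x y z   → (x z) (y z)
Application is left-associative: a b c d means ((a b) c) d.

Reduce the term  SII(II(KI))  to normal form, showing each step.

  start: SII(II(KI))
  step 1: I(II(KI))(I(II(KI)))
  step 2: II(KI)(I(II(KI)))
  step 3: I(KI)(I(II(KI)))
  step 4: KI(I(II(KI)))
  step 5: I

Answer: normal form = I  (in 5 steps)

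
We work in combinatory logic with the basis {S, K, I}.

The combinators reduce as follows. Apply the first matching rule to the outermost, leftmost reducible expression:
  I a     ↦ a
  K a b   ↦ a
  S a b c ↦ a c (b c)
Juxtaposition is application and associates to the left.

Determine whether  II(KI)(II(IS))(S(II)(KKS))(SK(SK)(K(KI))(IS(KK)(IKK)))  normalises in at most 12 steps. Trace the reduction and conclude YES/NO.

  start: II(KI)(II(IS))(S(II)(KKS))(SK(SK)(K(KI))(IS(KK)(IKK)))
  →1  I(KI)(II(IS))(S(II)(KKS))(SK(SK)(K(KI))(IS(KK)(IKK)))
  →2  KI(II(IS))(S(II)(KKS))(SK(SK)(K(KI))(IS(KK)(IKK)))
  →3  I(S(II)(KKS))(SK(SK)(K(KI))(IS(KK)(IKK)))
  →4  S(II)(KKS)(SK(SK)(K(KI))(IS(KK)(IKK)))
  →5  II(SK(SK)(K(KI))(IS(KK)(IKK)))(KKS(SK(SK)(K(KI))(IS(KK)(IKK))))
  →6  I(SK(SK)(K(KI))(IS(KK)(IKK)))(KKS(SK(SK)(K(KI))(IS(KK)(IKK))))
  →7  SK(SK)(K(KI))(IS(KK)(IKK))(KKS(SK(SK)(K(KI))(IS(KK)(IKK))))
  →8  K(K(KI))(SK(K(KI)))(IS(KK)(IKK))(KKS(SK(SK)(K(KI))(IS(KK)(IKK))))
  →9  K(KI)(IS(KK)(IKK))(KKS(SK(SK)(K(KI))(IS(KK)(IKK))))
  →10  KI(KKS(SK(SK)(K(KI))(IS(KK)(IKK))))
  →11  I

Answer: YES — reaches normal form I in 11 ≤ 12 steps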